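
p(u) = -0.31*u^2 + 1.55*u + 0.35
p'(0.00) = 1.55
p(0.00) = 0.35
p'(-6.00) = 5.27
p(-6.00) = -20.11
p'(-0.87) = 2.09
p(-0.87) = -1.23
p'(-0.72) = 2.00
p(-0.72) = -0.93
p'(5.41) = -1.80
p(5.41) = -0.34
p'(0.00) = 1.55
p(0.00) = 0.35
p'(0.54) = 1.22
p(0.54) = 1.10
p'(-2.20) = 2.91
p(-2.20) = -4.56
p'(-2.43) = 3.06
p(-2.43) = -5.25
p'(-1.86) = 2.70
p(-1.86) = -3.61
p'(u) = 1.55 - 0.62*u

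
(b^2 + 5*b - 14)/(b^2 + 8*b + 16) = (b^2 + 5*b - 14)/(b^2 + 8*b + 16)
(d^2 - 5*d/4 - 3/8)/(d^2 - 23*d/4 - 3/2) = (d - 3/2)/(d - 6)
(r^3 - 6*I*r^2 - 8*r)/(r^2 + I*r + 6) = r*(r - 4*I)/(r + 3*I)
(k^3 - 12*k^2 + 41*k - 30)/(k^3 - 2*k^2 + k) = (k^2 - 11*k + 30)/(k*(k - 1))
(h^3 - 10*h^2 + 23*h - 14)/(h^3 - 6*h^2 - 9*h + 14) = (h - 2)/(h + 2)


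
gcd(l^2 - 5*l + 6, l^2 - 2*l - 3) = l - 3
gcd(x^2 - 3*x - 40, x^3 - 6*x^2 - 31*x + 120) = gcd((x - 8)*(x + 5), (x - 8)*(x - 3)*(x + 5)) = x^2 - 3*x - 40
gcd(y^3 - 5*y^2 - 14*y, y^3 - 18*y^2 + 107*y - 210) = y - 7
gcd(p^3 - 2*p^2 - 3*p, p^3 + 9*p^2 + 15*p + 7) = p + 1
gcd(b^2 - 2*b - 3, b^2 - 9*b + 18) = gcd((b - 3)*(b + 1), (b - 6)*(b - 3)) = b - 3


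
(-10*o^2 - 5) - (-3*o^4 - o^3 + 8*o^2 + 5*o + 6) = 3*o^4 + o^3 - 18*o^2 - 5*o - 11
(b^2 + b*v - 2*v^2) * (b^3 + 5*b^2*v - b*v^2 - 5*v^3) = b^5 + 6*b^4*v + 2*b^3*v^2 - 16*b^2*v^3 - 3*b*v^4 + 10*v^5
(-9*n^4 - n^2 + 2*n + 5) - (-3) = -9*n^4 - n^2 + 2*n + 8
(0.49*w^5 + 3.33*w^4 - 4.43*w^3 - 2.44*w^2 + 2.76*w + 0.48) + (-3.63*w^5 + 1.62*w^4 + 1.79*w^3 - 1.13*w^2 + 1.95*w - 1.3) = -3.14*w^5 + 4.95*w^4 - 2.64*w^3 - 3.57*w^2 + 4.71*w - 0.82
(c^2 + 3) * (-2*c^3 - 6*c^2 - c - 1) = -2*c^5 - 6*c^4 - 7*c^3 - 19*c^2 - 3*c - 3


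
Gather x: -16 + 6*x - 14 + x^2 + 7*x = x^2 + 13*x - 30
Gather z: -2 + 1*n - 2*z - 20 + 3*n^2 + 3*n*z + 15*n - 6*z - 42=3*n^2 + 16*n + z*(3*n - 8) - 64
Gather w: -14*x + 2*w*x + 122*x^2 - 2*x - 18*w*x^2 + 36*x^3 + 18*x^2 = w*(-18*x^2 + 2*x) + 36*x^3 + 140*x^2 - 16*x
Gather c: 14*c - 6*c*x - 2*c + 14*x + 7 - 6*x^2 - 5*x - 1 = c*(12 - 6*x) - 6*x^2 + 9*x + 6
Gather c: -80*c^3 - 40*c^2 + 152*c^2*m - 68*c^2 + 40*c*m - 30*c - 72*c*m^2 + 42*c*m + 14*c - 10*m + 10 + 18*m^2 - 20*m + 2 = -80*c^3 + c^2*(152*m - 108) + c*(-72*m^2 + 82*m - 16) + 18*m^2 - 30*m + 12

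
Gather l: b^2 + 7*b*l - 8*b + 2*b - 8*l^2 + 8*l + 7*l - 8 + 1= b^2 - 6*b - 8*l^2 + l*(7*b + 15) - 7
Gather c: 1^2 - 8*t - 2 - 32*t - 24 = -40*t - 25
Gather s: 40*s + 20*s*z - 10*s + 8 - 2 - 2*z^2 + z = s*(20*z + 30) - 2*z^2 + z + 6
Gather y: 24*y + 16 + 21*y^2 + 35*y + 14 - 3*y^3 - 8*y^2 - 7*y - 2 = -3*y^3 + 13*y^2 + 52*y + 28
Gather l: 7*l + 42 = 7*l + 42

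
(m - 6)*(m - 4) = m^2 - 10*m + 24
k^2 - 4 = (k - 2)*(k + 2)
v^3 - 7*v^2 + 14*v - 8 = (v - 4)*(v - 2)*(v - 1)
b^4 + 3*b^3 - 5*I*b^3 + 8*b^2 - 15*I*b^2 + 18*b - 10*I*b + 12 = (b + 1)*(b + 2)*(b - 6*I)*(b + I)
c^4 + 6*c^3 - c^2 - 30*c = c*(c - 2)*(c + 3)*(c + 5)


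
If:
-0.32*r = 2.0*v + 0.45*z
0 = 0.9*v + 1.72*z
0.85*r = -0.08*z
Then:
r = 0.00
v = 0.00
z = 0.00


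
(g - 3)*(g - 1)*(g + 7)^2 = g^4 + 10*g^3 - 4*g^2 - 154*g + 147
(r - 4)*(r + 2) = r^2 - 2*r - 8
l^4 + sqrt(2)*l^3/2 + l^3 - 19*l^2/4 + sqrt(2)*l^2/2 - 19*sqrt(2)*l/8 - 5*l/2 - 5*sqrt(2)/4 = (l - 2)*(l + 1/2)*(l + 5/2)*(l + sqrt(2)/2)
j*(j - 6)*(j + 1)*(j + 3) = j^4 - 2*j^3 - 21*j^2 - 18*j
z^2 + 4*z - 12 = (z - 2)*(z + 6)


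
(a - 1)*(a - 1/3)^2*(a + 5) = a^4 + 10*a^3/3 - 68*a^2/9 + 34*a/9 - 5/9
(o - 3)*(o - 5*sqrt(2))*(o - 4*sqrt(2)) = o^3 - 9*sqrt(2)*o^2 - 3*o^2 + 27*sqrt(2)*o + 40*o - 120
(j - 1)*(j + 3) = j^2 + 2*j - 3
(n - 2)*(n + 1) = n^2 - n - 2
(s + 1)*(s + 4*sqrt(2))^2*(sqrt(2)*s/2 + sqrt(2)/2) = sqrt(2)*s^4/2 + sqrt(2)*s^3 + 8*s^3 + 16*s^2 + 33*sqrt(2)*s^2/2 + 8*s + 32*sqrt(2)*s + 16*sqrt(2)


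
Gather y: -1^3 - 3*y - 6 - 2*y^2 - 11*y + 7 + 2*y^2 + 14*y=0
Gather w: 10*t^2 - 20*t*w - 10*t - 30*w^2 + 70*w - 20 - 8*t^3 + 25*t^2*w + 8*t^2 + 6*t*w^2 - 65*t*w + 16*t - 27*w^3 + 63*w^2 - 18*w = -8*t^3 + 18*t^2 + 6*t - 27*w^3 + w^2*(6*t + 33) + w*(25*t^2 - 85*t + 52) - 20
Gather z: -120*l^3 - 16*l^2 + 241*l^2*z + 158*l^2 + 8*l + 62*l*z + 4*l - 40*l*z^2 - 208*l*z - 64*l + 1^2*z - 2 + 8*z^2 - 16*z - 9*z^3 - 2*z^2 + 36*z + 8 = -120*l^3 + 142*l^2 - 52*l - 9*z^3 + z^2*(6 - 40*l) + z*(241*l^2 - 146*l + 21) + 6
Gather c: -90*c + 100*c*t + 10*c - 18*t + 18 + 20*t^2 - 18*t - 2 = c*(100*t - 80) + 20*t^2 - 36*t + 16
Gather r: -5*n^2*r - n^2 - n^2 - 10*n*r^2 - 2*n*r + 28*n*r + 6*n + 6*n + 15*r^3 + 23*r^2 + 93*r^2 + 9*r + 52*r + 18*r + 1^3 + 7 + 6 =-2*n^2 + 12*n + 15*r^3 + r^2*(116 - 10*n) + r*(-5*n^2 + 26*n + 79) + 14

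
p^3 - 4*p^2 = p^2*(p - 4)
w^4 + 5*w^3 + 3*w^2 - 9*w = w*(w - 1)*(w + 3)^2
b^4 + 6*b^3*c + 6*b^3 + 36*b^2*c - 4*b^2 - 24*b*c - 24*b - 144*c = (b - 2)*(b + 2)*(b + 6)*(b + 6*c)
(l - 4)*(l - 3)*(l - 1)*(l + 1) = l^4 - 7*l^3 + 11*l^2 + 7*l - 12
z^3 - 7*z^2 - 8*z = z*(z - 8)*(z + 1)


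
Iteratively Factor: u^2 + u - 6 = (u - 2)*(u + 3)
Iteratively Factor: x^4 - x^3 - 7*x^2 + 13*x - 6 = (x + 3)*(x^3 - 4*x^2 + 5*x - 2) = (x - 1)*(x + 3)*(x^2 - 3*x + 2) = (x - 1)^2*(x + 3)*(x - 2)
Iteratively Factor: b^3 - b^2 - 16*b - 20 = (b - 5)*(b^2 + 4*b + 4) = (b - 5)*(b + 2)*(b + 2)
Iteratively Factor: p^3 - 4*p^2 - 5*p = (p + 1)*(p^2 - 5*p) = (p - 5)*(p + 1)*(p)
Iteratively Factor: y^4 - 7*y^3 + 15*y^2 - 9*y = (y - 3)*(y^3 - 4*y^2 + 3*y) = (y - 3)^2*(y^2 - y) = y*(y - 3)^2*(y - 1)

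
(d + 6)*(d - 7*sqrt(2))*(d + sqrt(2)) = d^3 - 6*sqrt(2)*d^2 + 6*d^2 - 36*sqrt(2)*d - 14*d - 84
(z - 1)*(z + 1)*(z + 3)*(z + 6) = z^4 + 9*z^3 + 17*z^2 - 9*z - 18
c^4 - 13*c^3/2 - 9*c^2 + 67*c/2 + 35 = (c - 7)*(c - 5/2)*(c + 1)*(c + 2)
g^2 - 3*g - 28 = (g - 7)*(g + 4)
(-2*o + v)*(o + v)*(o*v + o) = -2*o^3*v - 2*o^3 - o^2*v^2 - o^2*v + o*v^3 + o*v^2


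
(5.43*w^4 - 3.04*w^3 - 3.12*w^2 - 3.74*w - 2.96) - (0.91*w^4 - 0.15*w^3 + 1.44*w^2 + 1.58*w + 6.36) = 4.52*w^4 - 2.89*w^3 - 4.56*w^2 - 5.32*w - 9.32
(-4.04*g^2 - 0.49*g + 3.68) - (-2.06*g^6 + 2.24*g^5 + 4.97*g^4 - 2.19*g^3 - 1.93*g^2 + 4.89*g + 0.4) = 2.06*g^6 - 2.24*g^5 - 4.97*g^4 + 2.19*g^3 - 2.11*g^2 - 5.38*g + 3.28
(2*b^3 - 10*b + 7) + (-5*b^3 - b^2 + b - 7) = -3*b^3 - b^2 - 9*b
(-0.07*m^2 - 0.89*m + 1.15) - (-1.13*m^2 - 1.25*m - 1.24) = 1.06*m^2 + 0.36*m + 2.39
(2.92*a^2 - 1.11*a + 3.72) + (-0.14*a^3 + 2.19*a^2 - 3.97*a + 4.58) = -0.14*a^3 + 5.11*a^2 - 5.08*a + 8.3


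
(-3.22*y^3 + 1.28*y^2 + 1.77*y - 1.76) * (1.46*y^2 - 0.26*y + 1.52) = -4.7012*y^5 + 2.706*y^4 - 2.643*y^3 - 1.0842*y^2 + 3.148*y - 2.6752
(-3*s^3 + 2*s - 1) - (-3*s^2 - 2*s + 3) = -3*s^3 + 3*s^2 + 4*s - 4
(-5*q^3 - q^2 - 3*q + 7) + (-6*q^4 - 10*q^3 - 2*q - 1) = -6*q^4 - 15*q^3 - q^2 - 5*q + 6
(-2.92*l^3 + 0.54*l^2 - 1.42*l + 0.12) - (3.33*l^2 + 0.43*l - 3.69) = -2.92*l^3 - 2.79*l^2 - 1.85*l + 3.81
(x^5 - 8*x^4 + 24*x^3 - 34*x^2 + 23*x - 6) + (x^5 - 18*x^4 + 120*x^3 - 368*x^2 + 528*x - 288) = 2*x^5 - 26*x^4 + 144*x^3 - 402*x^2 + 551*x - 294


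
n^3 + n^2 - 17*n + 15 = (n - 3)*(n - 1)*(n + 5)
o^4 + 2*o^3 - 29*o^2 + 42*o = o*(o - 3)*(o - 2)*(o + 7)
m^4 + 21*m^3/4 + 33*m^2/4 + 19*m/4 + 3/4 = (m + 1/4)*(m + 1)^2*(m + 3)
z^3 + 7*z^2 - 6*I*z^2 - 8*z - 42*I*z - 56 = (z + 7)*(z - 4*I)*(z - 2*I)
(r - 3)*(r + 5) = r^2 + 2*r - 15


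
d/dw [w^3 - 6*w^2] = 3*w*(w - 4)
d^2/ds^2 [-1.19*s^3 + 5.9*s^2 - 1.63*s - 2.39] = 11.8 - 7.14*s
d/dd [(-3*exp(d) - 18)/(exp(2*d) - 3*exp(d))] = 3*(exp(2*d) + 12*exp(d) - 18)*exp(-d)/(exp(2*d) - 6*exp(d) + 9)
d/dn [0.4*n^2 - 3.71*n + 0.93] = 0.8*n - 3.71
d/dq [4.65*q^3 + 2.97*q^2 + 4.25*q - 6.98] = 13.95*q^2 + 5.94*q + 4.25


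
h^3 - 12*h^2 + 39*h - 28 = (h - 7)*(h - 4)*(h - 1)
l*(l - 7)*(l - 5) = l^3 - 12*l^2 + 35*l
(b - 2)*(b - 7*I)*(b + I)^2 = b^4 - 2*b^3 - 5*I*b^3 + 13*b^2 + 10*I*b^2 - 26*b + 7*I*b - 14*I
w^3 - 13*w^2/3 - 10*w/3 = w*(w - 5)*(w + 2/3)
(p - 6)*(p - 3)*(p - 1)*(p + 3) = p^4 - 7*p^3 - 3*p^2 + 63*p - 54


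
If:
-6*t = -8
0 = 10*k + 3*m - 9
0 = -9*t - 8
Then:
No Solution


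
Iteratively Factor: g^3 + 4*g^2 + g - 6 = (g + 2)*(g^2 + 2*g - 3) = (g - 1)*(g + 2)*(g + 3)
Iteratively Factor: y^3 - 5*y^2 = (y - 5)*(y^2) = y*(y - 5)*(y)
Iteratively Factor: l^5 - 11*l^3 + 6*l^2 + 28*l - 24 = (l - 1)*(l^4 + l^3 - 10*l^2 - 4*l + 24) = (l - 1)*(l + 2)*(l^3 - l^2 - 8*l + 12) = (l - 1)*(l + 2)*(l + 3)*(l^2 - 4*l + 4) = (l - 2)*(l - 1)*(l + 2)*(l + 3)*(l - 2)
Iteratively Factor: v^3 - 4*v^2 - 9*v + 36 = (v - 3)*(v^2 - v - 12) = (v - 3)*(v + 3)*(v - 4)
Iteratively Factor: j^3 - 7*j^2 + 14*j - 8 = (j - 4)*(j^2 - 3*j + 2) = (j - 4)*(j - 1)*(j - 2)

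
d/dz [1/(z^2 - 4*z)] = 2*(2 - z)/(z^2*(z - 4)^2)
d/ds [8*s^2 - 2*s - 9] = 16*s - 2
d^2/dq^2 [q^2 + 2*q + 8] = 2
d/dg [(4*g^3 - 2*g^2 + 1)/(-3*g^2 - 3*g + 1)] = (-12*g^4 - 24*g^3 + 18*g^2 + 2*g + 3)/(9*g^4 + 18*g^3 + 3*g^2 - 6*g + 1)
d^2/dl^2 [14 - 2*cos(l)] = 2*cos(l)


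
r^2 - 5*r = r*(r - 5)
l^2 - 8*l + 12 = (l - 6)*(l - 2)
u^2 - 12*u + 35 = (u - 7)*(u - 5)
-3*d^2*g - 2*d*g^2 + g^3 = g*(-3*d + g)*(d + g)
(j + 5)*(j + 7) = j^2 + 12*j + 35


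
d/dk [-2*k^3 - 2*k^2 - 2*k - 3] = -6*k^2 - 4*k - 2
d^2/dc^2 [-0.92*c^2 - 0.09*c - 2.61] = -1.84000000000000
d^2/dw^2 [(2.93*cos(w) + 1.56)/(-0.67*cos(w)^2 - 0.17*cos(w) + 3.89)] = (0.0739049503256551*(1 - cos(w)^2)^2 + 0.0393957715763688*cos(w)^5 + 1.30955871411487*cos(w)^3 + 0.568471156147884*cos(w)^2 - 0.0454132192392511*cos(w) - 0.436241023549576)/(0.208074534161491*cos(w)^2 + 0.0527950310559006*cos(w) - 1.20807453416149)^3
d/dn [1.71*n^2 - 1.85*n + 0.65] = 3.42*n - 1.85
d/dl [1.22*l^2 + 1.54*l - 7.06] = 2.44*l + 1.54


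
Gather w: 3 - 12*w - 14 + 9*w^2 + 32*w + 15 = 9*w^2 + 20*w + 4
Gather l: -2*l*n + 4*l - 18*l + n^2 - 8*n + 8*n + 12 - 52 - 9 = l*(-2*n - 14) + n^2 - 49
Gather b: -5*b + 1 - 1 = -5*b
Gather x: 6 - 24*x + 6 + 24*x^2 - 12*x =24*x^2 - 36*x + 12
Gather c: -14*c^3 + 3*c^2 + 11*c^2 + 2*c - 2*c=-14*c^3 + 14*c^2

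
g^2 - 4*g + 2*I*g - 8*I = (g - 4)*(g + 2*I)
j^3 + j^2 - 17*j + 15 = (j - 3)*(j - 1)*(j + 5)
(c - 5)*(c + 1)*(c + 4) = c^3 - 21*c - 20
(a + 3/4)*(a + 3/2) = a^2 + 9*a/4 + 9/8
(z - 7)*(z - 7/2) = z^2 - 21*z/2 + 49/2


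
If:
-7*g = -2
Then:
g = 2/7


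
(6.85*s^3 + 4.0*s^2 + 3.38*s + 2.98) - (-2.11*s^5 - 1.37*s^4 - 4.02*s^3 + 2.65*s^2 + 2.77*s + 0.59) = 2.11*s^5 + 1.37*s^4 + 10.87*s^3 + 1.35*s^2 + 0.61*s + 2.39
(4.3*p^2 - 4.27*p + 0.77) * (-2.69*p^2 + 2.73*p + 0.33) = -11.567*p^4 + 23.2253*p^3 - 12.3094*p^2 + 0.693*p + 0.2541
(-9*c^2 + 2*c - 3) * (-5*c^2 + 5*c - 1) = 45*c^4 - 55*c^3 + 34*c^2 - 17*c + 3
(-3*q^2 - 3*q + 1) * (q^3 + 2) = -3*q^5 - 3*q^4 + q^3 - 6*q^2 - 6*q + 2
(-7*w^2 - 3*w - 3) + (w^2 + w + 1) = -6*w^2 - 2*w - 2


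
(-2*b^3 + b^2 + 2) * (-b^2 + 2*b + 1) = 2*b^5 - 5*b^4 - b^2 + 4*b + 2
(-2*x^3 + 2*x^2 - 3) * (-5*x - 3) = 10*x^4 - 4*x^3 - 6*x^2 + 15*x + 9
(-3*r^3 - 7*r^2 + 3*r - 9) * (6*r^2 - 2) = -18*r^5 - 42*r^4 + 24*r^3 - 40*r^2 - 6*r + 18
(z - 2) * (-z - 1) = -z^2 + z + 2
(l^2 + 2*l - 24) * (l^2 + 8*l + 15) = l^4 + 10*l^3 + 7*l^2 - 162*l - 360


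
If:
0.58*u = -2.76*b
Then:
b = -0.210144927536232*u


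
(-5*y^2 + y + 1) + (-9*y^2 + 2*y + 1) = -14*y^2 + 3*y + 2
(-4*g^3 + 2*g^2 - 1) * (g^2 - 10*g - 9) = -4*g^5 + 42*g^4 + 16*g^3 - 19*g^2 + 10*g + 9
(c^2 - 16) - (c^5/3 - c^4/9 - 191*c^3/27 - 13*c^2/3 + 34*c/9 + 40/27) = -c^5/3 + c^4/9 + 191*c^3/27 + 16*c^2/3 - 34*c/9 - 472/27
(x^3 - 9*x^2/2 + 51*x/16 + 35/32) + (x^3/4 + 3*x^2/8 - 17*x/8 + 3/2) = 5*x^3/4 - 33*x^2/8 + 17*x/16 + 83/32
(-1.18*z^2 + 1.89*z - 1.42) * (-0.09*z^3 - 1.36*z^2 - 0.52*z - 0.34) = 0.1062*z^5 + 1.4347*z^4 - 1.829*z^3 + 1.3496*z^2 + 0.0957999999999999*z + 0.4828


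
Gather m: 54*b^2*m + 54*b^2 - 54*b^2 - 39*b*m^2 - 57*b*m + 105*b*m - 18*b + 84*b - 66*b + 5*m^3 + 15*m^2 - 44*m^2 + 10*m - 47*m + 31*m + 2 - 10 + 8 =5*m^3 + m^2*(-39*b - 29) + m*(54*b^2 + 48*b - 6)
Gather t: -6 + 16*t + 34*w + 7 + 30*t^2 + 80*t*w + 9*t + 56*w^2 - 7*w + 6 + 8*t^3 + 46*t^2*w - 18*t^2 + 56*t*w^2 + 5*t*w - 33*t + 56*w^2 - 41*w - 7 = 8*t^3 + t^2*(46*w + 12) + t*(56*w^2 + 85*w - 8) + 112*w^2 - 14*w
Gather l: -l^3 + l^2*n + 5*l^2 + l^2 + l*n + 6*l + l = -l^3 + l^2*(n + 6) + l*(n + 7)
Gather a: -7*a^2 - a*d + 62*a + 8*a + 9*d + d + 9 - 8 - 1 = -7*a^2 + a*(70 - d) + 10*d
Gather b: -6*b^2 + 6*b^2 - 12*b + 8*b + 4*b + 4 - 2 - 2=0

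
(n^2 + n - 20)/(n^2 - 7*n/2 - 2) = 2*(n + 5)/(2*n + 1)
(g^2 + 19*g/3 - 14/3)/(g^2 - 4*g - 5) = (-3*g^2 - 19*g + 14)/(3*(-g^2 + 4*g + 5))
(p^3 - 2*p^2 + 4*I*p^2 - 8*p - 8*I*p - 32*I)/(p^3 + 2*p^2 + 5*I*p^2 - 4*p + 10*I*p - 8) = (p - 4)/(p + I)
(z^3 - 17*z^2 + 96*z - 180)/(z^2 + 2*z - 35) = (z^2 - 12*z + 36)/(z + 7)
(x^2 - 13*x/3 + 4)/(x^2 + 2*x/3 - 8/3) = (x - 3)/(x + 2)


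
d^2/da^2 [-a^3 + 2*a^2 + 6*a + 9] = 4 - 6*a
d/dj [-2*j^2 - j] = -4*j - 1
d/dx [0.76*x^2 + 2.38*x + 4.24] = 1.52*x + 2.38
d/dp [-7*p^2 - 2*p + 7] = -14*p - 2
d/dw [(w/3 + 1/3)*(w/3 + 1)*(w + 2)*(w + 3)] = 4*w^3/9 + 3*w^2 + 58*w/9 + 13/3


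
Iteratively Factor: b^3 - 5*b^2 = (b)*(b^2 - 5*b) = b*(b - 5)*(b)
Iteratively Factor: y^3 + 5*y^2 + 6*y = (y + 2)*(y^2 + 3*y) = y*(y + 2)*(y + 3)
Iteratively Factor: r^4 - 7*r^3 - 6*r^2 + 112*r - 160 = (r + 4)*(r^3 - 11*r^2 + 38*r - 40) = (r - 4)*(r + 4)*(r^2 - 7*r + 10) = (r - 5)*(r - 4)*(r + 4)*(r - 2)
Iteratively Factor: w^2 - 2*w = (w)*(w - 2)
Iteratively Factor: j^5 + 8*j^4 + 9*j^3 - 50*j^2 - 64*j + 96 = (j - 2)*(j^4 + 10*j^3 + 29*j^2 + 8*j - 48) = (j - 2)*(j + 4)*(j^3 + 6*j^2 + 5*j - 12) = (j - 2)*(j + 4)^2*(j^2 + 2*j - 3) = (j - 2)*(j - 1)*(j + 4)^2*(j + 3)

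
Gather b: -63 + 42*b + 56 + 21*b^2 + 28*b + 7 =21*b^2 + 70*b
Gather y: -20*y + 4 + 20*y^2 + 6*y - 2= 20*y^2 - 14*y + 2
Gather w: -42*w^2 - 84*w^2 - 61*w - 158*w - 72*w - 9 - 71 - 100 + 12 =-126*w^2 - 291*w - 168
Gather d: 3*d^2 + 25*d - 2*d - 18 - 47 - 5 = 3*d^2 + 23*d - 70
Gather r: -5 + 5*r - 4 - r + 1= 4*r - 8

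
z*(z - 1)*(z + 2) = z^3 + z^2 - 2*z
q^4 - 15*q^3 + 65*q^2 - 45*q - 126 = (q - 7)*(q - 6)*(q - 3)*(q + 1)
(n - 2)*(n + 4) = n^2 + 2*n - 8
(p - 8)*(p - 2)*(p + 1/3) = p^3 - 29*p^2/3 + 38*p/3 + 16/3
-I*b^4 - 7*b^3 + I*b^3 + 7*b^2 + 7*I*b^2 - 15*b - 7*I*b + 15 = (b - 1)*(b - 5*I)*(b - 3*I)*(-I*b + 1)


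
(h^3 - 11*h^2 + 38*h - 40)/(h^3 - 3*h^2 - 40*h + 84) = (h^2 - 9*h + 20)/(h^2 - h - 42)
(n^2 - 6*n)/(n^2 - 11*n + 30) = n/(n - 5)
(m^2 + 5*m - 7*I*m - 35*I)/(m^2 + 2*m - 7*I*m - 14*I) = (m + 5)/(m + 2)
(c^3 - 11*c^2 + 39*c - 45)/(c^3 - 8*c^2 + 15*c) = (c - 3)/c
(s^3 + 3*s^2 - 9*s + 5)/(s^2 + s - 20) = (s^2 - 2*s + 1)/(s - 4)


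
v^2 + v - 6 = (v - 2)*(v + 3)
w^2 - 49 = (w - 7)*(w + 7)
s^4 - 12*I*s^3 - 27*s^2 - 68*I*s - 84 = (s - 7*I)*(s - 6*I)*(s - I)*(s + 2*I)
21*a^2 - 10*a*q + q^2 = (-7*a + q)*(-3*a + q)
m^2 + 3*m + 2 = (m + 1)*(m + 2)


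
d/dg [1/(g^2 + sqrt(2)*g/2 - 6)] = 2*(-4*g - sqrt(2))/(2*g^2 + sqrt(2)*g - 12)^2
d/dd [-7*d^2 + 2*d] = 2 - 14*d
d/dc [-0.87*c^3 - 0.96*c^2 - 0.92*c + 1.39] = -2.61*c^2 - 1.92*c - 0.92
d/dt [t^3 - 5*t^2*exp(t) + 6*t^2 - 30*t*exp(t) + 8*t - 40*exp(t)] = -5*t^2*exp(t) + 3*t^2 - 40*t*exp(t) + 12*t - 70*exp(t) + 8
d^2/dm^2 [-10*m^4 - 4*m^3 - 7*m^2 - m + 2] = -120*m^2 - 24*m - 14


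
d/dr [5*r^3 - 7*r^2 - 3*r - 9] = 15*r^2 - 14*r - 3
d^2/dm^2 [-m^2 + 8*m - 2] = -2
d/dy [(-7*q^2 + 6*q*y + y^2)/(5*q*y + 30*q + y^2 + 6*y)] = (2*(3*q + y)*(5*q*y + 30*q + y^2 + 6*y) - (5*q + 2*y + 6)*(-7*q^2 + 6*q*y + y^2))/(5*q*y + 30*q + y^2 + 6*y)^2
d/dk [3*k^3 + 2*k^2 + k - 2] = 9*k^2 + 4*k + 1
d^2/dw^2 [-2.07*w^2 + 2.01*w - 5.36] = -4.14000000000000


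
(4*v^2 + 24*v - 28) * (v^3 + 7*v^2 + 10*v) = 4*v^5 + 52*v^4 + 180*v^3 + 44*v^2 - 280*v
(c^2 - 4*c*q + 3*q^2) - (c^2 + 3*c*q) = -7*c*q + 3*q^2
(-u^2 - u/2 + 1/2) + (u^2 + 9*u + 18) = 17*u/2 + 37/2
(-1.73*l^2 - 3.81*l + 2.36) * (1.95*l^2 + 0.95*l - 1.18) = -3.3735*l^4 - 9.073*l^3 + 3.0239*l^2 + 6.7378*l - 2.7848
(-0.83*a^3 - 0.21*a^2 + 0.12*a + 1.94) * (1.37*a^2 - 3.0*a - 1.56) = -1.1371*a^5 + 2.2023*a^4 + 2.0892*a^3 + 2.6254*a^2 - 6.0072*a - 3.0264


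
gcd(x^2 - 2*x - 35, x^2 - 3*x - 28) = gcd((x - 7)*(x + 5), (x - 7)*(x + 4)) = x - 7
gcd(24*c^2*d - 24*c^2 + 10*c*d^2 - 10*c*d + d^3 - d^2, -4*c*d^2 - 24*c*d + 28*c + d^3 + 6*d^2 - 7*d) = d - 1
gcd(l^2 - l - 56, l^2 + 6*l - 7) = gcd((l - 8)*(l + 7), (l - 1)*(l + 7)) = l + 7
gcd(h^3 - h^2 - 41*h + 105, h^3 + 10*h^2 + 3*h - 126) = h^2 + 4*h - 21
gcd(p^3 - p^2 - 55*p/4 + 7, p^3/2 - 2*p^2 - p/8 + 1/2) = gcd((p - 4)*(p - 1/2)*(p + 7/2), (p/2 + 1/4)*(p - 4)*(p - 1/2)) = p^2 - 9*p/2 + 2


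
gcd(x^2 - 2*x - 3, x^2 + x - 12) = x - 3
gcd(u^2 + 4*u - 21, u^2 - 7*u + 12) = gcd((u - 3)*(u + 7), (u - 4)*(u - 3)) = u - 3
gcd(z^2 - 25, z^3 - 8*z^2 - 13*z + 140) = z - 5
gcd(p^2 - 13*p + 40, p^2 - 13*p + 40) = p^2 - 13*p + 40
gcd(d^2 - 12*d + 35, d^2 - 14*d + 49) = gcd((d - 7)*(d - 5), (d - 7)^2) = d - 7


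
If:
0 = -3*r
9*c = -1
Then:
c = -1/9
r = 0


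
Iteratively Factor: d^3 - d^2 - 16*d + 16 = (d - 1)*(d^2 - 16) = (d - 4)*(d - 1)*(d + 4)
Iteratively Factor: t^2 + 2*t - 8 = (t + 4)*(t - 2)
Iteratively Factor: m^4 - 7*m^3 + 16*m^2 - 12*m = (m - 2)*(m^3 - 5*m^2 + 6*m) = (m - 2)^2*(m^2 - 3*m) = m*(m - 2)^2*(m - 3)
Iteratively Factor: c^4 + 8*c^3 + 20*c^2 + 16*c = (c + 2)*(c^3 + 6*c^2 + 8*c) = (c + 2)^2*(c^2 + 4*c) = (c + 2)^2*(c + 4)*(c)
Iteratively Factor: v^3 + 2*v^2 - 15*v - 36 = (v - 4)*(v^2 + 6*v + 9) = (v - 4)*(v + 3)*(v + 3)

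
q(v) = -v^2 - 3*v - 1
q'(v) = -2*v - 3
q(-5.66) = -16.06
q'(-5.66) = 8.32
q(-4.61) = -8.42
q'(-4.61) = 6.22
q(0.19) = -1.61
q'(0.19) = -3.38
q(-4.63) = -8.55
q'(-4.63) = 6.26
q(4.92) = -39.97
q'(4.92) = -12.84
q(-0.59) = 0.42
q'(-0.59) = -1.82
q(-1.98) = 1.02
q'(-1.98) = 0.96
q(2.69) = -16.31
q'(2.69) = -8.38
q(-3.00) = -1.00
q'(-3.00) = 3.00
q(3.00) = -19.00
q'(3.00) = -9.00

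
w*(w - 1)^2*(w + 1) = w^4 - w^3 - w^2 + w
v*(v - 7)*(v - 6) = v^3 - 13*v^2 + 42*v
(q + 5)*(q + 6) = q^2 + 11*q + 30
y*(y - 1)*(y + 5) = y^3 + 4*y^2 - 5*y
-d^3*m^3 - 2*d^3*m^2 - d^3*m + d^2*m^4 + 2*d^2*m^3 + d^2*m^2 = m*(-d + m)*(d*m + d)^2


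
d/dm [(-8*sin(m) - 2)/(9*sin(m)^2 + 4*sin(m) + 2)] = 4*(18*sin(m)^2 + 9*sin(m) - 2)*cos(m)/(9*sin(m)^2 + 4*sin(m) + 2)^2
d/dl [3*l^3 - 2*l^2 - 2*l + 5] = 9*l^2 - 4*l - 2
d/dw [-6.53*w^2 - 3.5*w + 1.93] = -13.06*w - 3.5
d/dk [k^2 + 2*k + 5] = 2*k + 2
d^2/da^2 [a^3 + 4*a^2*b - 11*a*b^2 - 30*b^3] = 6*a + 8*b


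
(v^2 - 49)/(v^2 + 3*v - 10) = (v^2 - 49)/(v^2 + 3*v - 10)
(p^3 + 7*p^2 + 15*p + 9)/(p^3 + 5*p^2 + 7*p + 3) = (p + 3)/(p + 1)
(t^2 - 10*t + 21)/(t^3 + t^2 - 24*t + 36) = (t - 7)/(t^2 + 4*t - 12)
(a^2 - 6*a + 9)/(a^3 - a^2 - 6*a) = (a - 3)/(a*(a + 2))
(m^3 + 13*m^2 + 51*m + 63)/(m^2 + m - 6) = (m^2 + 10*m + 21)/(m - 2)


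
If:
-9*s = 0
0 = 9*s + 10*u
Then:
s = 0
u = 0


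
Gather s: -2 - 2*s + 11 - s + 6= 15 - 3*s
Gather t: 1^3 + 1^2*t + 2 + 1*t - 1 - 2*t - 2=0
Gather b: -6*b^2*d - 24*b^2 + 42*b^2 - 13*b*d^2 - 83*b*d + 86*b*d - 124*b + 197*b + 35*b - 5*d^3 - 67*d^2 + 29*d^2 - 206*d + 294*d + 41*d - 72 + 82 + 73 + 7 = b^2*(18 - 6*d) + b*(-13*d^2 + 3*d + 108) - 5*d^3 - 38*d^2 + 129*d + 90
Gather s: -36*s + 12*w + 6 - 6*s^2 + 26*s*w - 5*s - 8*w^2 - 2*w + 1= -6*s^2 + s*(26*w - 41) - 8*w^2 + 10*w + 7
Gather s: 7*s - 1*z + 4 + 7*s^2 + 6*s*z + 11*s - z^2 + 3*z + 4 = 7*s^2 + s*(6*z + 18) - z^2 + 2*z + 8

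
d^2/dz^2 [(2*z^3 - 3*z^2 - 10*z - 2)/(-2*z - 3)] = 2*(-8*z^3 - 36*z^2 - 54*z - 25)/(8*z^3 + 36*z^2 + 54*z + 27)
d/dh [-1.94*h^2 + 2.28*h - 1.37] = 2.28 - 3.88*h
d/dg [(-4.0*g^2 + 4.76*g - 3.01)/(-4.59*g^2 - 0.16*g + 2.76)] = (22.4884*g^2 - 49.7118*g + 12.656)/(21.0681*g^4 + 1.4688*g^3 - 25.3112*g^2 - 0.8832*g + 7.6176)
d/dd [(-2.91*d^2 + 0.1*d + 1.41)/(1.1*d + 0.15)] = (-3.201*d^2 - 0.873*d - 1.536)/(1.21*d^2 + 0.33*d + 0.0225)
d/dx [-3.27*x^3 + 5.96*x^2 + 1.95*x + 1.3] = -9.81*x^2 + 11.92*x + 1.95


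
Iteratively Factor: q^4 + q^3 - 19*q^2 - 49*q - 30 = (q + 1)*(q^3 - 19*q - 30) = (q - 5)*(q + 1)*(q^2 + 5*q + 6) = (q - 5)*(q + 1)*(q + 2)*(q + 3)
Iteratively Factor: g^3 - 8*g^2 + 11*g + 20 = (g + 1)*(g^2 - 9*g + 20) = (g - 4)*(g + 1)*(g - 5)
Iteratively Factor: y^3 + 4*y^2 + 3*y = (y)*(y^2 + 4*y + 3) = y*(y + 3)*(y + 1)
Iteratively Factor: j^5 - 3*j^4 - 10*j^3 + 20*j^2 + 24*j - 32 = (j - 4)*(j^4 + j^3 - 6*j^2 - 4*j + 8) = (j - 4)*(j + 2)*(j^3 - j^2 - 4*j + 4) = (j - 4)*(j - 1)*(j + 2)*(j^2 - 4) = (j - 4)*(j - 1)*(j + 2)^2*(j - 2)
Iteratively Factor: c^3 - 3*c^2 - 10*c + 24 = (c + 3)*(c^2 - 6*c + 8) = (c - 4)*(c + 3)*(c - 2)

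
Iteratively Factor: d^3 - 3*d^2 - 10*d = (d - 5)*(d^2 + 2*d) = d*(d - 5)*(d + 2)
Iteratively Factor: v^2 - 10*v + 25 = (v - 5)*(v - 5)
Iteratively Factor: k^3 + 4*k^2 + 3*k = (k + 1)*(k^2 + 3*k) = (k + 1)*(k + 3)*(k)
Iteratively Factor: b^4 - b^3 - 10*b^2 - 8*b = (b)*(b^3 - b^2 - 10*b - 8) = b*(b + 1)*(b^2 - 2*b - 8) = b*(b + 1)*(b + 2)*(b - 4)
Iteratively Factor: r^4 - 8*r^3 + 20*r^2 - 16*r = (r)*(r^3 - 8*r^2 + 20*r - 16) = r*(r - 4)*(r^2 - 4*r + 4) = r*(r - 4)*(r - 2)*(r - 2)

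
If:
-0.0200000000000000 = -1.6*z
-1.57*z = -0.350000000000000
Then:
No Solution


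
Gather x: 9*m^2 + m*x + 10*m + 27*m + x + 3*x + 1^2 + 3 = 9*m^2 + 37*m + x*(m + 4) + 4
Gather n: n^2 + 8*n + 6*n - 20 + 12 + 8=n^2 + 14*n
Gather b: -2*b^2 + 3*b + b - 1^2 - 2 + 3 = -2*b^2 + 4*b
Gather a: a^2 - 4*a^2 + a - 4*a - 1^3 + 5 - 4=-3*a^2 - 3*a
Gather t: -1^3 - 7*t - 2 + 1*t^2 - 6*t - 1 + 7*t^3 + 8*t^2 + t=7*t^3 + 9*t^2 - 12*t - 4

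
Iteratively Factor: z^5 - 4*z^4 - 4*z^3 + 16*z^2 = (z + 2)*(z^4 - 6*z^3 + 8*z^2) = z*(z + 2)*(z^3 - 6*z^2 + 8*z) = z*(z - 4)*(z + 2)*(z^2 - 2*z) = z^2*(z - 4)*(z + 2)*(z - 2)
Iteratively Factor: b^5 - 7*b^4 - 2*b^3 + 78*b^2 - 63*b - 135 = (b - 3)*(b^4 - 4*b^3 - 14*b^2 + 36*b + 45) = (b - 5)*(b - 3)*(b^3 + b^2 - 9*b - 9) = (b - 5)*(b - 3)*(b + 3)*(b^2 - 2*b - 3) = (b - 5)*(b - 3)^2*(b + 3)*(b + 1)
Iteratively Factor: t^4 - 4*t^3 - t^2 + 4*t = (t + 1)*(t^3 - 5*t^2 + 4*t) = t*(t + 1)*(t^2 - 5*t + 4) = t*(t - 4)*(t + 1)*(t - 1)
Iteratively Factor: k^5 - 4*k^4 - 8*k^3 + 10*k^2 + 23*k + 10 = (k + 1)*(k^4 - 5*k^3 - 3*k^2 + 13*k + 10) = (k - 2)*(k + 1)*(k^3 - 3*k^2 - 9*k - 5) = (k - 5)*(k - 2)*(k + 1)*(k^2 + 2*k + 1) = (k - 5)*(k - 2)*(k + 1)^2*(k + 1)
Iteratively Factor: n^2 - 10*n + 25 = (n - 5)*(n - 5)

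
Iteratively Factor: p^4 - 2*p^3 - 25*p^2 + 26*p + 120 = (p + 2)*(p^3 - 4*p^2 - 17*p + 60) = (p + 2)*(p + 4)*(p^2 - 8*p + 15) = (p - 3)*(p + 2)*(p + 4)*(p - 5)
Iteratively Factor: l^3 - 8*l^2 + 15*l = (l)*(l^2 - 8*l + 15) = l*(l - 3)*(l - 5)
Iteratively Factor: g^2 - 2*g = (g)*(g - 2)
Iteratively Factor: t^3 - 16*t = (t + 4)*(t^2 - 4*t) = t*(t + 4)*(t - 4)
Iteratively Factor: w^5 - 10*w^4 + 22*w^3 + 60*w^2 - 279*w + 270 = (w - 2)*(w^4 - 8*w^3 + 6*w^2 + 72*w - 135) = (w - 3)*(w - 2)*(w^3 - 5*w^2 - 9*w + 45) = (w - 3)^2*(w - 2)*(w^2 - 2*w - 15) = (w - 5)*(w - 3)^2*(w - 2)*(w + 3)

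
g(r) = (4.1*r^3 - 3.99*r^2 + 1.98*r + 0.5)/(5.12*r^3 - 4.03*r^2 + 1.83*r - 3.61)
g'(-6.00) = 0.00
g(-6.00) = 0.82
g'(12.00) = 0.00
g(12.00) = 0.79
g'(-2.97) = -0.00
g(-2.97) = 0.83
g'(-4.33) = 0.00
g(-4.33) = 0.83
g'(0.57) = -0.77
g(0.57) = -0.37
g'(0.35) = -0.29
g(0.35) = -0.27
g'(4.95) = 0.00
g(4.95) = 0.78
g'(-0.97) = -0.42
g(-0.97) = 0.64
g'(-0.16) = -0.90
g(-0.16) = -0.02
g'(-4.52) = 0.00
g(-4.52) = 0.83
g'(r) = (-15.36*r^2 + 8.06*r - 1.83)*(4.1*r^3 - 3.99*r^2 + 1.98*r + 0.5)/(5.12*r^3 - 4.03*r^2 + 1.83*r - 3.61)^2 + (12.3*r^2 - 7.98*r + 1.98)/(5.12*r^3 - 4.03*r^2 + 1.83*r - 3.61)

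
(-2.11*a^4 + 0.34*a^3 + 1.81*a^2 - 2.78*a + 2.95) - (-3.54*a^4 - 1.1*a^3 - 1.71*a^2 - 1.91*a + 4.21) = 1.43*a^4 + 1.44*a^3 + 3.52*a^2 - 0.87*a - 1.26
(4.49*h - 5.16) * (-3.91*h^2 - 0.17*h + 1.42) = -17.5559*h^3 + 19.4123*h^2 + 7.253*h - 7.3272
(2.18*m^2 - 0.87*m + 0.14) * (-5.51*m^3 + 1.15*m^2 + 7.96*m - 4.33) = -12.0118*m^5 + 7.3007*m^4 + 15.5809*m^3 - 16.2036*m^2 + 4.8815*m - 0.6062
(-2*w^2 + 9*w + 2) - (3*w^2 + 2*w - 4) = -5*w^2 + 7*w + 6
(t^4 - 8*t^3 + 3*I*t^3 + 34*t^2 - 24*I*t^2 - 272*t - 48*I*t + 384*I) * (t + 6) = t^5 - 2*t^4 + 3*I*t^4 - 14*t^3 - 6*I*t^3 - 68*t^2 - 192*I*t^2 - 1632*t + 96*I*t + 2304*I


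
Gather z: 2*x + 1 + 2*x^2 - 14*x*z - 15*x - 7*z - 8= 2*x^2 - 13*x + z*(-14*x - 7) - 7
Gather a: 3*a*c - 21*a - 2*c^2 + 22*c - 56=a*(3*c - 21) - 2*c^2 + 22*c - 56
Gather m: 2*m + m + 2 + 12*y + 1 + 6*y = 3*m + 18*y + 3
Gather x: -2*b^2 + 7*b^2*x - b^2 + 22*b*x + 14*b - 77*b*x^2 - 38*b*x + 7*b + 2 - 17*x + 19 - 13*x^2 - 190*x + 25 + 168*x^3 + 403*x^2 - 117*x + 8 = -3*b^2 + 21*b + 168*x^3 + x^2*(390 - 77*b) + x*(7*b^2 - 16*b - 324) + 54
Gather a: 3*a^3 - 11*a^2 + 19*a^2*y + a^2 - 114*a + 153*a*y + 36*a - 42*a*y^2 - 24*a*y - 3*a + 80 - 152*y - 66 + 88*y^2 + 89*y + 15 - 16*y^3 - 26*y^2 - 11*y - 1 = 3*a^3 + a^2*(19*y - 10) + a*(-42*y^2 + 129*y - 81) - 16*y^3 + 62*y^2 - 74*y + 28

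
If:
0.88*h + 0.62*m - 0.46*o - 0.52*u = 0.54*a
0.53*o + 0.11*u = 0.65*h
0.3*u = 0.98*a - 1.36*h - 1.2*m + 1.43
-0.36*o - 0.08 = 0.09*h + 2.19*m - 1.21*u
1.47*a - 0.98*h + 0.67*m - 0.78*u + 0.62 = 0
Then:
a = -0.40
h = -0.57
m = 1.08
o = -1.04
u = 1.68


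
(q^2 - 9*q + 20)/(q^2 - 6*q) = (q^2 - 9*q + 20)/(q*(q - 6))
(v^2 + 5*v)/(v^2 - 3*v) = (v + 5)/(v - 3)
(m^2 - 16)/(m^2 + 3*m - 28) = (m + 4)/(m + 7)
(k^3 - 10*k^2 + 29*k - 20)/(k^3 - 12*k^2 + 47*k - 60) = (k - 1)/(k - 3)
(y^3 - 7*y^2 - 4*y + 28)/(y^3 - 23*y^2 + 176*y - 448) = (y^2 - 4)/(y^2 - 16*y + 64)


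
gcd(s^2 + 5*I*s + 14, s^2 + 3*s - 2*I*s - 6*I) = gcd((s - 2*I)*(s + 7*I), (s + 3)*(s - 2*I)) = s - 2*I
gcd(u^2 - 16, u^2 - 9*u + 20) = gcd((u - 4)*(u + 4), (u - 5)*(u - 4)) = u - 4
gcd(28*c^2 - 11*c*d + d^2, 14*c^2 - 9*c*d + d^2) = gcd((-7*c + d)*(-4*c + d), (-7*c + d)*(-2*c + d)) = 7*c - d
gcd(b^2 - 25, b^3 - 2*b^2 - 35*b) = b + 5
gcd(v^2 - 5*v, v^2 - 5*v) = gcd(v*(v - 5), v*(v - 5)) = v^2 - 5*v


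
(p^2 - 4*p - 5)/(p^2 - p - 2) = (p - 5)/(p - 2)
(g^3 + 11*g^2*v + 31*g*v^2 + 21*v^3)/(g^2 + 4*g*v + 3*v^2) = g + 7*v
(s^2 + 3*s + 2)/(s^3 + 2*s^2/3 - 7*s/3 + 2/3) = 3*(s + 1)/(3*s^2 - 4*s + 1)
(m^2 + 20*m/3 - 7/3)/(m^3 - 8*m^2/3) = (3*m^2 + 20*m - 7)/(m^2*(3*m - 8))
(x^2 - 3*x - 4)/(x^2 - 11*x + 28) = (x + 1)/(x - 7)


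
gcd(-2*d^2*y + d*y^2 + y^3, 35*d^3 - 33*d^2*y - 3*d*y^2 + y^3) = -d + y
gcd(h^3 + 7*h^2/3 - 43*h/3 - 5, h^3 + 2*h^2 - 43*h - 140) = h + 5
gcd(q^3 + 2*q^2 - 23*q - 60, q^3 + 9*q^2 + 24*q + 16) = q + 4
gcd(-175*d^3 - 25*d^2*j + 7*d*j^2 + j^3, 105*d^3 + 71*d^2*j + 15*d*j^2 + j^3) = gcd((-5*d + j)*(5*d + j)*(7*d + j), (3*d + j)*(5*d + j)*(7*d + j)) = 35*d^2 + 12*d*j + j^2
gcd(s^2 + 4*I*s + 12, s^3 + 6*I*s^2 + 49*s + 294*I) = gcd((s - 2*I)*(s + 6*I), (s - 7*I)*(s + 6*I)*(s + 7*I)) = s + 6*I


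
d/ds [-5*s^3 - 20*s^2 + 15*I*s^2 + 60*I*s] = -15*s^2 + s*(-40 + 30*I) + 60*I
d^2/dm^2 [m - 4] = 0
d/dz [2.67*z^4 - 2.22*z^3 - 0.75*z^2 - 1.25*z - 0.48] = 10.68*z^3 - 6.66*z^2 - 1.5*z - 1.25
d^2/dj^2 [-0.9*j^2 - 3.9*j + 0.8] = -1.80000000000000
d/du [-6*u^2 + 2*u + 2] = 2 - 12*u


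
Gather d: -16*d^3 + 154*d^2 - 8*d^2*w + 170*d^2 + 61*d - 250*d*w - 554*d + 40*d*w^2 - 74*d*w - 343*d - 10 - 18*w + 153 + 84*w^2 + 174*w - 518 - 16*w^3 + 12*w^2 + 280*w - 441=-16*d^3 + d^2*(324 - 8*w) + d*(40*w^2 - 324*w - 836) - 16*w^3 + 96*w^2 + 436*w - 816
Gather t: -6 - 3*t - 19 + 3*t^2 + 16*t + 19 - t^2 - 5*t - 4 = 2*t^2 + 8*t - 10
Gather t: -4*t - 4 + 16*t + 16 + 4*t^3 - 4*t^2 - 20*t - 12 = 4*t^3 - 4*t^2 - 8*t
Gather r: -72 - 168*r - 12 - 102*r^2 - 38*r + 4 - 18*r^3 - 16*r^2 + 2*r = -18*r^3 - 118*r^2 - 204*r - 80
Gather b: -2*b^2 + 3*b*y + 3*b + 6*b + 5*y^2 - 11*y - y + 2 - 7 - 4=-2*b^2 + b*(3*y + 9) + 5*y^2 - 12*y - 9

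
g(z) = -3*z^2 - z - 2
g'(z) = -6*z - 1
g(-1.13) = -4.70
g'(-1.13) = 5.78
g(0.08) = -2.10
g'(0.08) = -1.48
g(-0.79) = -3.08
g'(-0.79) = 3.74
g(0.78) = -4.61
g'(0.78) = -5.68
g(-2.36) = -16.35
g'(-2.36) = 13.16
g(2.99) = -31.81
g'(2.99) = -18.94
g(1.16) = -7.20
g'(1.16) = -7.96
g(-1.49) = -7.17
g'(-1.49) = 7.94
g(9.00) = -254.00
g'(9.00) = -55.00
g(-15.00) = -662.00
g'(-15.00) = 89.00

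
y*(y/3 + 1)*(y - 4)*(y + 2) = y^4/3 + y^3/3 - 14*y^2/3 - 8*y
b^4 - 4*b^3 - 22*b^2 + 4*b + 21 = (b - 7)*(b - 1)*(b + 1)*(b + 3)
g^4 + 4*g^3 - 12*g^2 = g^2*(g - 2)*(g + 6)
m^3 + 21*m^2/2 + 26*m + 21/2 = (m + 1/2)*(m + 3)*(m + 7)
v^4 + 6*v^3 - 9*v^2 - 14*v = v*(v - 2)*(v + 1)*(v + 7)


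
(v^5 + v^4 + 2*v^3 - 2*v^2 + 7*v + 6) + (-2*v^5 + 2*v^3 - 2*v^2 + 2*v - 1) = -v^5 + v^4 + 4*v^3 - 4*v^2 + 9*v + 5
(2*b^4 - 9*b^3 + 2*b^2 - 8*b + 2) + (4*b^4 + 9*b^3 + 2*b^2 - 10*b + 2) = 6*b^4 + 4*b^2 - 18*b + 4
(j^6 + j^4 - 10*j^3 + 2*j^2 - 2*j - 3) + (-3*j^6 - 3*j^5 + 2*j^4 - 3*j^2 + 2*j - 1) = -2*j^6 - 3*j^5 + 3*j^4 - 10*j^3 - j^2 - 4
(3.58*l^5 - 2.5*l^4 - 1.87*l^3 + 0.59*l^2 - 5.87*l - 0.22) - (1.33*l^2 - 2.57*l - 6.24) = 3.58*l^5 - 2.5*l^4 - 1.87*l^3 - 0.74*l^2 - 3.3*l + 6.02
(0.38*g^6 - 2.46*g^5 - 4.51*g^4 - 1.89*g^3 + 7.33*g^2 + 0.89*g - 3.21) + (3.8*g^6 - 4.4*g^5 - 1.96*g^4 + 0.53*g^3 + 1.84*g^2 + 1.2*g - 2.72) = 4.18*g^6 - 6.86*g^5 - 6.47*g^4 - 1.36*g^3 + 9.17*g^2 + 2.09*g - 5.93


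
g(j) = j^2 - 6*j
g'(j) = 2*j - 6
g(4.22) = -7.51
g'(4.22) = 2.44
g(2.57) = -8.82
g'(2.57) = -0.86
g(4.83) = -5.65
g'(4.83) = 3.66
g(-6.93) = 89.60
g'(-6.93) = -19.86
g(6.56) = 3.67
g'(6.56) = 7.12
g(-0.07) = 0.42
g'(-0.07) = -6.14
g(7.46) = 10.89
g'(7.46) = 8.92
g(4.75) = -5.94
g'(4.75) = 3.50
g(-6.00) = 72.00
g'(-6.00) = -18.00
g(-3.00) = 27.00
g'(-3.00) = -12.00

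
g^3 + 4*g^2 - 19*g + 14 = (g - 2)*(g - 1)*(g + 7)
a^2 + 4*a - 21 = (a - 3)*(a + 7)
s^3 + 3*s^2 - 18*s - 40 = (s - 4)*(s + 2)*(s + 5)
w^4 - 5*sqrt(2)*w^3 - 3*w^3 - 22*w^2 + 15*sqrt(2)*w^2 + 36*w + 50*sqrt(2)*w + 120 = (w - 5)*(w + 2)*(w - 6*sqrt(2))*(w + sqrt(2))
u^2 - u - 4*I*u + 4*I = (u - 1)*(u - 4*I)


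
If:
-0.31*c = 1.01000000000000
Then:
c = -3.26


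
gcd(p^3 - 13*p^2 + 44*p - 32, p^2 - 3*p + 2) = p - 1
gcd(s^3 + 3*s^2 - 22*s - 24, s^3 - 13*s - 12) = s^2 - 3*s - 4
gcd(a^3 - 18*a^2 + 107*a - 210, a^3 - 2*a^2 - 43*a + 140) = a - 5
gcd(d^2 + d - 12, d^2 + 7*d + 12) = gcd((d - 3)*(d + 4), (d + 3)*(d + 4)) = d + 4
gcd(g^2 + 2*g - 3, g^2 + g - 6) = g + 3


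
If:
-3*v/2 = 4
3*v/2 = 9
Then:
No Solution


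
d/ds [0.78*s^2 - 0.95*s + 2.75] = 1.56*s - 0.95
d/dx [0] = 0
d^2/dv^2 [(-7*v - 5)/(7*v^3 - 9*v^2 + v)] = 2*(-1029*v^5 - 147*v^4 + 2002*v^3 - 1320*v^2 + 135*v - 5)/(v^3*(343*v^6 - 1323*v^5 + 1848*v^4 - 1107*v^3 + 264*v^2 - 27*v + 1))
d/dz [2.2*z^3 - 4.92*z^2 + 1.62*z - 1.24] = 6.6*z^2 - 9.84*z + 1.62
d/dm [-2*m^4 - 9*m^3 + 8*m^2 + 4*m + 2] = -8*m^3 - 27*m^2 + 16*m + 4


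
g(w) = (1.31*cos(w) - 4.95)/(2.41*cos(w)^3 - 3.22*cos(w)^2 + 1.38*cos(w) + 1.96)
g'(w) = (1.31*cos(w) - 4.95)*(7.23*sin(w)*cos(w)^2 - 6.44*sin(w)*cos(w) + 1.38*sin(w))/(2.41*cos(w)^3 - 3.22*cos(w)^2 + 1.38*cos(w) + 1.96)^2 - 1.31*sin(w)/(2.41*cos(w)^3 - 3.22*cos(w)^2 + 1.38*cos(w) + 1.96)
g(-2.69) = 1.68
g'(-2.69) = 2.47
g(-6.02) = -1.50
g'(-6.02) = -0.44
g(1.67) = -2.84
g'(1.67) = -4.03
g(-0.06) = -1.44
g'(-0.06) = 0.10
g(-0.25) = -1.49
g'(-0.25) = 0.42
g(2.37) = 3.75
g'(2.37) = -15.57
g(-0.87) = -1.90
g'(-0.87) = 0.62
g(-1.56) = -2.50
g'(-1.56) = 2.32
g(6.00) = -1.51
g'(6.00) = 0.47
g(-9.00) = 1.62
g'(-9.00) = 2.19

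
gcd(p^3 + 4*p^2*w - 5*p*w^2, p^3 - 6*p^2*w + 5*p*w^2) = p^2 - p*w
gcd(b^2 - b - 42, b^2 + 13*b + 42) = b + 6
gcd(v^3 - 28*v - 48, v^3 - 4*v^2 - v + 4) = 1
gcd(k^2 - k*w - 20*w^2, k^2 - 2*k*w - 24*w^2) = k + 4*w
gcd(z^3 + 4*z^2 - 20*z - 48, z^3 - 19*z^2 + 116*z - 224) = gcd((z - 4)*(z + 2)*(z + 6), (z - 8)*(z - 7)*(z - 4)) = z - 4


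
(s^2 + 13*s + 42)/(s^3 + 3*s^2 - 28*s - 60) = (s + 7)/(s^2 - 3*s - 10)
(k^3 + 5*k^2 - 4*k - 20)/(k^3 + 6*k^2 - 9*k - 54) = (k^3 + 5*k^2 - 4*k - 20)/(k^3 + 6*k^2 - 9*k - 54)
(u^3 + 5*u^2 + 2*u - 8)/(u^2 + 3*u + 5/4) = 4*(u^3 + 5*u^2 + 2*u - 8)/(4*u^2 + 12*u + 5)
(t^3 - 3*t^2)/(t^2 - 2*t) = t*(t - 3)/(t - 2)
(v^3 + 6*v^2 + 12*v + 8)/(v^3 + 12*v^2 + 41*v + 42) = (v^2 + 4*v + 4)/(v^2 + 10*v + 21)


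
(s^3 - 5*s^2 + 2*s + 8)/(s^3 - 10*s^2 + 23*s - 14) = (s^2 - 3*s - 4)/(s^2 - 8*s + 7)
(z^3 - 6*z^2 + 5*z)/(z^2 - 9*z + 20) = z*(z - 1)/(z - 4)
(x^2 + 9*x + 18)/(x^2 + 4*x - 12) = (x + 3)/(x - 2)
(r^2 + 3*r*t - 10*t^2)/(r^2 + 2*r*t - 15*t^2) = (r - 2*t)/(r - 3*t)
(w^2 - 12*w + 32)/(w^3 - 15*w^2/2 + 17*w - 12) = 2*(w - 8)/(2*w^2 - 7*w + 6)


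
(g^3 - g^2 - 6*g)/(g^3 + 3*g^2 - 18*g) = (g + 2)/(g + 6)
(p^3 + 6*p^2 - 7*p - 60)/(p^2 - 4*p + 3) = (p^2 + 9*p + 20)/(p - 1)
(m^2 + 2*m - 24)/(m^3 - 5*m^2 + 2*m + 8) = (m + 6)/(m^2 - m - 2)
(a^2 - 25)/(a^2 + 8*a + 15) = (a - 5)/(a + 3)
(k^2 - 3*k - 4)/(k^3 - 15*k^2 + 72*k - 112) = (k + 1)/(k^2 - 11*k + 28)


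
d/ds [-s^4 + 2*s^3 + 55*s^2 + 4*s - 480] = -4*s^3 + 6*s^2 + 110*s + 4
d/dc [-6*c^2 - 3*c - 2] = -12*c - 3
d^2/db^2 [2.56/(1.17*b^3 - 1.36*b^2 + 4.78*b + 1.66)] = ((6.9632 - 17.9712*b)*(1.17*b^3 - 1.36*b^2 + 4.78*b + 1.66) + 2.56*(3.51*b^2 - 2.72*b + 4.78)*(7.02*b^2 - 5.44*b + 9.56))/(1.17*b^3 - 1.36*b^2 + 4.78*b + 1.66)^3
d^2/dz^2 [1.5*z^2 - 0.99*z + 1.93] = 3.00000000000000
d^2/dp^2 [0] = 0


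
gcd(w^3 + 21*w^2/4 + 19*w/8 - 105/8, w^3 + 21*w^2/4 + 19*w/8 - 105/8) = w^3 + 21*w^2/4 + 19*w/8 - 105/8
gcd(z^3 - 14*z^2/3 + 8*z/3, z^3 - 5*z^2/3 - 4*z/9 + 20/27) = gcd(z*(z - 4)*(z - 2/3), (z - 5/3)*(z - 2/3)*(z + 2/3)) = z - 2/3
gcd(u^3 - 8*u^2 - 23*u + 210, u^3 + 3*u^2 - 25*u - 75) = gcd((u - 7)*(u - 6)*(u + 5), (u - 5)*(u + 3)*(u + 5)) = u + 5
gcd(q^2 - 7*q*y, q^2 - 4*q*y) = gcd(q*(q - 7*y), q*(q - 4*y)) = q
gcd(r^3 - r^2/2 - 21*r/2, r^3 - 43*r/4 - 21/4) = r^2 - r/2 - 21/2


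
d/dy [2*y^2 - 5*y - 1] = 4*y - 5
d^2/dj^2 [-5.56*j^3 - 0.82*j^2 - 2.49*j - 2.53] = -33.36*j - 1.64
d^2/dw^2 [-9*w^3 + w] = -54*w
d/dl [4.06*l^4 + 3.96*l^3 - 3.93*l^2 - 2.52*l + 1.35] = 16.24*l^3 + 11.88*l^2 - 7.86*l - 2.52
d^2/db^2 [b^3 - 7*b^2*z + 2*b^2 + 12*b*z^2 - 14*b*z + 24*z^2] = 6*b - 14*z + 4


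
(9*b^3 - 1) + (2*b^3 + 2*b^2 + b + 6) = 11*b^3 + 2*b^2 + b + 5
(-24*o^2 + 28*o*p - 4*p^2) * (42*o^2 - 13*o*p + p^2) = -1008*o^4 + 1488*o^3*p - 556*o^2*p^2 + 80*o*p^3 - 4*p^4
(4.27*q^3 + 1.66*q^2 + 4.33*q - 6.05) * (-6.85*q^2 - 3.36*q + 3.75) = -29.2495*q^5 - 25.7182*q^4 - 19.2256*q^3 + 33.1187*q^2 + 36.5655*q - 22.6875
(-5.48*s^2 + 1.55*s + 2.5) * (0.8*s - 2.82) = -4.384*s^3 + 16.6936*s^2 - 2.371*s - 7.05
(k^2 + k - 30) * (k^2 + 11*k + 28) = k^4 + 12*k^3 + 9*k^2 - 302*k - 840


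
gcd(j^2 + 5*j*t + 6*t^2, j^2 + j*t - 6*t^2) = j + 3*t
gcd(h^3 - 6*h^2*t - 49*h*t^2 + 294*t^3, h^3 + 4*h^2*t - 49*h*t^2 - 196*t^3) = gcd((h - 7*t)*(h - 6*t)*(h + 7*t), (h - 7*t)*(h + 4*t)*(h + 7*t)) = -h^2 + 49*t^2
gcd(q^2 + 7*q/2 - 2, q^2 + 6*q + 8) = q + 4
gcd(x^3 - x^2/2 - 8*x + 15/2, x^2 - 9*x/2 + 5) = x - 5/2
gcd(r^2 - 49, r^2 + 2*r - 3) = 1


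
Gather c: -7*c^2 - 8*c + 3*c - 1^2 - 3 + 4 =-7*c^2 - 5*c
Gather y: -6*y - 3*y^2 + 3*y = -3*y^2 - 3*y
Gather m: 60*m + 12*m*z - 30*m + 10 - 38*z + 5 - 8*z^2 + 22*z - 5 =m*(12*z + 30) - 8*z^2 - 16*z + 10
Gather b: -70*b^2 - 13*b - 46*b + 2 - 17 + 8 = -70*b^2 - 59*b - 7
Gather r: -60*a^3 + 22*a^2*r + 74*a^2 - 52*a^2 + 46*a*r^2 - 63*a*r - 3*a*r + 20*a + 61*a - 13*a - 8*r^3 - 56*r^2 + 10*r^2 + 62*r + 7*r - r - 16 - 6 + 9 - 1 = -60*a^3 + 22*a^2 + 68*a - 8*r^3 + r^2*(46*a - 46) + r*(22*a^2 - 66*a + 68) - 14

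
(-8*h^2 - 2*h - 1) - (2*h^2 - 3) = -10*h^2 - 2*h + 2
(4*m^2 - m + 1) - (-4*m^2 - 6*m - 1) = 8*m^2 + 5*m + 2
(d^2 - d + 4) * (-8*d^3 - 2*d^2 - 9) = -8*d^5 + 6*d^4 - 30*d^3 - 17*d^2 + 9*d - 36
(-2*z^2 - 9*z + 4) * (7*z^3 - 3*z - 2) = -14*z^5 - 63*z^4 + 34*z^3 + 31*z^2 + 6*z - 8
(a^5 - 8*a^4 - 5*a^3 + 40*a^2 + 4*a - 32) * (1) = a^5 - 8*a^4 - 5*a^3 + 40*a^2 + 4*a - 32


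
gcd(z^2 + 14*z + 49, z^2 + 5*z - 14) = z + 7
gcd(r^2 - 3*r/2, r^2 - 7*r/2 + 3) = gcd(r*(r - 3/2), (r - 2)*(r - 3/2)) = r - 3/2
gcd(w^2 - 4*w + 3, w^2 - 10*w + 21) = w - 3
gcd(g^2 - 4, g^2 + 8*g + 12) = g + 2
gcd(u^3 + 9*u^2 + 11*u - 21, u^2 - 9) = u + 3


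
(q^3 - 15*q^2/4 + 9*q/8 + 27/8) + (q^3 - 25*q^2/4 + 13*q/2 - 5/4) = 2*q^3 - 10*q^2 + 61*q/8 + 17/8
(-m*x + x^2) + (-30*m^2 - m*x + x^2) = -30*m^2 - 2*m*x + 2*x^2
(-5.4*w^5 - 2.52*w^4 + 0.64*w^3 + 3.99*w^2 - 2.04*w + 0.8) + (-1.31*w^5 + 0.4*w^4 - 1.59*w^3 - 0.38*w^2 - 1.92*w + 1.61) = -6.71*w^5 - 2.12*w^4 - 0.95*w^3 + 3.61*w^2 - 3.96*w + 2.41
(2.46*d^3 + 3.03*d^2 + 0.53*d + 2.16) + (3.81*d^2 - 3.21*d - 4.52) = 2.46*d^3 + 6.84*d^2 - 2.68*d - 2.36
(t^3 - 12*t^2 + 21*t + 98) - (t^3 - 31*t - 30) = -12*t^2 + 52*t + 128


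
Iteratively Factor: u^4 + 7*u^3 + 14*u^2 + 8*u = (u + 2)*(u^3 + 5*u^2 + 4*u) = (u + 2)*(u + 4)*(u^2 + u) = (u + 1)*(u + 2)*(u + 4)*(u)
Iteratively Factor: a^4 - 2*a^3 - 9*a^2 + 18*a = (a + 3)*(a^3 - 5*a^2 + 6*a) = (a - 3)*(a + 3)*(a^2 - 2*a) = (a - 3)*(a - 2)*(a + 3)*(a)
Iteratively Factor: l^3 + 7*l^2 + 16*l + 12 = (l + 3)*(l^2 + 4*l + 4) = (l + 2)*(l + 3)*(l + 2)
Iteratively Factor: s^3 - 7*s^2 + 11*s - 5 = (s - 1)*(s^2 - 6*s + 5) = (s - 5)*(s - 1)*(s - 1)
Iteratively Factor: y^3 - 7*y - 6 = (y - 3)*(y^2 + 3*y + 2) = (y - 3)*(y + 1)*(y + 2)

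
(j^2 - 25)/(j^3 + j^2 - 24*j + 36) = (j^2 - 25)/(j^3 + j^2 - 24*j + 36)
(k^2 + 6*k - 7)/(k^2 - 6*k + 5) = (k + 7)/(k - 5)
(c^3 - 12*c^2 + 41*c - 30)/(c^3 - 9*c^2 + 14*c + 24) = (c^2 - 6*c + 5)/(c^2 - 3*c - 4)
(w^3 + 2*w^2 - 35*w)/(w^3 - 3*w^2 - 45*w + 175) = w/(w - 5)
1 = 1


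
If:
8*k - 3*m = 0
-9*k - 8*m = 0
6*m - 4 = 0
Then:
No Solution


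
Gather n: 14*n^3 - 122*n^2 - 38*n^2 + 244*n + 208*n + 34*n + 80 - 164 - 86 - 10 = 14*n^3 - 160*n^2 + 486*n - 180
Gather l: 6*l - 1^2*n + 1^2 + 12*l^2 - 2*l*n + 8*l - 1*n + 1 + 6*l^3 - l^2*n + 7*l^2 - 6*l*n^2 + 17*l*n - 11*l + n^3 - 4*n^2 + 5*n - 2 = 6*l^3 + l^2*(19 - n) + l*(-6*n^2 + 15*n + 3) + n^3 - 4*n^2 + 3*n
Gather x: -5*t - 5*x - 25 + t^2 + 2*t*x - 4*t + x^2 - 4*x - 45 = t^2 - 9*t + x^2 + x*(2*t - 9) - 70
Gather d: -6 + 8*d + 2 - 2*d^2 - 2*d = -2*d^2 + 6*d - 4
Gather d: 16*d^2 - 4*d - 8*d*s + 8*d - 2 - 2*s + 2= 16*d^2 + d*(4 - 8*s) - 2*s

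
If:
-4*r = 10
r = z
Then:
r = -5/2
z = -5/2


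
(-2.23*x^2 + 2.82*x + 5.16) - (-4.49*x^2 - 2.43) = 2.26*x^2 + 2.82*x + 7.59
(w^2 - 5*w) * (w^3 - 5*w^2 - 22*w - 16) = w^5 - 10*w^4 + 3*w^3 + 94*w^2 + 80*w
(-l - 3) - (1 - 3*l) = 2*l - 4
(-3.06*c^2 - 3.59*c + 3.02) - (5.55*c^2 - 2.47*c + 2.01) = -8.61*c^2 - 1.12*c + 1.01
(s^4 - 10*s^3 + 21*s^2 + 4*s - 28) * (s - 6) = s^5 - 16*s^4 + 81*s^3 - 122*s^2 - 52*s + 168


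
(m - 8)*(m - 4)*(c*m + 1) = c*m^3 - 12*c*m^2 + 32*c*m + m^2 - 12*m + 32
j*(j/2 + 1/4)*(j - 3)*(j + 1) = j^4/2 - 3*j^3/4 - 2*j^2 - 3*j/4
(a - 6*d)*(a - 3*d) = a^2 - 9*a*d + 18*d^2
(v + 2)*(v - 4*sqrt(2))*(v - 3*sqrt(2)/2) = v^3 - 11*sqrt(2)*v^2/2 + 2*v^2 - 11*sqrt(2)*v + 12*v + 24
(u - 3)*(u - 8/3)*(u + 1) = u^3 - 14*u^2/3 + 7*u/3 + 8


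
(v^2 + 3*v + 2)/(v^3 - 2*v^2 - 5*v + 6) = (v + 1)/(v^2 - 4*v + 3)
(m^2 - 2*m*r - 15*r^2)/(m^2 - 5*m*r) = (m + 3*r)/m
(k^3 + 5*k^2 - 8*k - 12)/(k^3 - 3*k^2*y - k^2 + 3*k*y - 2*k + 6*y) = (-k - 6)/(-k + 3*y)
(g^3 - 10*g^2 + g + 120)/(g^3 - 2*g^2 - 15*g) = (g - 8)/g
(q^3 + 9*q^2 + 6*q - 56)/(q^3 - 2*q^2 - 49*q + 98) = (q + 4)/(q - 7)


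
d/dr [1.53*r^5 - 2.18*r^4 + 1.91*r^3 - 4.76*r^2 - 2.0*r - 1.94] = 7.65*r^4 - 8.72*r^3 + 5.73*r^2 - 9.52*r - 2.0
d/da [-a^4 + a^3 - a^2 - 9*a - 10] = -4*a^3 + 3*a^2 - 2*a - 9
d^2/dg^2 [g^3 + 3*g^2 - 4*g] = 6*g + 6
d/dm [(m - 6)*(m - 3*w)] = 2*m - 3*w - 6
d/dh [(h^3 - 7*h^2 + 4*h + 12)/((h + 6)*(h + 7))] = (h^4 + 26*h^3 + 31*h^2 - 612*h + 12)/(h^4 + 26*h^3 + 253*h^2 + 1092*h + 1764)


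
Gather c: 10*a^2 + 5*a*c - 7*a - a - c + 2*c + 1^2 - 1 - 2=10*a^2 - 8*a + c*(5*a + 1) - 2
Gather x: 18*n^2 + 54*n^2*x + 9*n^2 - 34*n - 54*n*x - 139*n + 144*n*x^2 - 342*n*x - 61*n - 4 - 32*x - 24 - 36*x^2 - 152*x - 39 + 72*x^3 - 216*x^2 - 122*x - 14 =27*n^2 - 234*n + 72*x^3 + x^2*(144*n - 252) + x*(54*n^2 - 396*n - 306) - 81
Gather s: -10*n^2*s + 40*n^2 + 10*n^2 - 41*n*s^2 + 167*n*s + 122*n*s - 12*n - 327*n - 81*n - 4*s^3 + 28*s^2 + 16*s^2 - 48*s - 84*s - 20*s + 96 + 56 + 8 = 50*n^2 - 420*n - 4*s^3 + s^2*(44 - 41*n) + s*(-10*n^2 + 289*n - 152) + 160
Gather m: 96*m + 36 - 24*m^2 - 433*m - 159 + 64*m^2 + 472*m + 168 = 40*m^2 + 135*m + 45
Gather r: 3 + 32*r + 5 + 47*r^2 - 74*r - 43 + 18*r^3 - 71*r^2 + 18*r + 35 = 18*r^3 - 24*r^2 - 24*r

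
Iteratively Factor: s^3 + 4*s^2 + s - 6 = (s + 3)*(s^2 + s - 2) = (s - 1)*(s + 3)*(s + 2)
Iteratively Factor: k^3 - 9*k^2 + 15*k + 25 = (k + 1)*(k^2 - 10*k + 25) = (k - 5)*(k + 1)*(k - 5)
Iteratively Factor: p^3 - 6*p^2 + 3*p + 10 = (p + 1)*(p^2 - 7*p + 10) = (p - 5)*(p + 1)*(p - 2)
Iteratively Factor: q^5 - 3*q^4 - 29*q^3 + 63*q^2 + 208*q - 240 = (q - 1)*(q^4 - 2*q^3 - 31*q^2 + 32*q + 240) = (q - 1)*(q + 4)*(q^3 - 6*q^2 - 7*q + 60) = (q - 4)*(q - 1)*(q + 4)*(q^2 - 2*q - 15) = (q - 5)*(q - 4)*(q - 1)*(q + 4)*(q + 3)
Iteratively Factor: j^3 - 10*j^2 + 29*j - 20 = (j - 1)*(j^2 - 9*j + 20) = (j - 5)*(j - 1)*(j - 4)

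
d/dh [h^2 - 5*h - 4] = 2*h - 5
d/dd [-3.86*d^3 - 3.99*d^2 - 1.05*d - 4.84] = -11.58*d^2 - 7.98*d - 1.05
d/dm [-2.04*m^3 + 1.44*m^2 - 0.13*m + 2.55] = -6.12*m^2 + 2.88*m - 0.13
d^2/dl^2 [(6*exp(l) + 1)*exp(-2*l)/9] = 2*(3*exp(l) + 2)*exp(-2*l)/9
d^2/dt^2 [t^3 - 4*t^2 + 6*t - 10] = 6*t - 8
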